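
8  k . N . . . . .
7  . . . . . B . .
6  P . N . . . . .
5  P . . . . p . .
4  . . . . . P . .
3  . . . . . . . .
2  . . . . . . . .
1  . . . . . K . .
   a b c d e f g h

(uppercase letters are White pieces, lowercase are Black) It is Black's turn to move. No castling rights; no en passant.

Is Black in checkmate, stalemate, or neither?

Black to move; black king on a8.
In check: no.
King squares — a7: attacked by Nc6; b7: attacked by Pa6; b8: attacked by Nc6.
Legal moves for Black: none.
Not in check and no legal moves → stalemate.

stalemate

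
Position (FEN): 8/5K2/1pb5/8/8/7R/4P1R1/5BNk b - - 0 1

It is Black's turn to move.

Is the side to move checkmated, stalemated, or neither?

Black to move; black king on h1.
In check: yes, from the white rook on h3.
King squares — g1: attacked by Rg2; g2: attacked by Bf1; h2: attacked by Rg2.
Legal moves for Black: none.
In check with no legal moves → checkmate.

checkmate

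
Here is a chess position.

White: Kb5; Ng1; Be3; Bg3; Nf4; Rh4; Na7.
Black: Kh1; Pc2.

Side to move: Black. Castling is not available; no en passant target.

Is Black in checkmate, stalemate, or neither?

checkmate

Black to move; black king on h1.
In check: yes, from the white rook on h4.
King squares — g1: attacked by Be3; g2: attacked by Nf4; h2: attacked by Bg3.
Legal moves for Black: none.
In check with no legal moves → checkmate.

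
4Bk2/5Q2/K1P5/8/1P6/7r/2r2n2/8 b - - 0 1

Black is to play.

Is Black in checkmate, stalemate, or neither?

Black to move; black king on f8.
In check: yes, from the white queen on f7.
King squares — e7: attacked by Qf7; f7: attacked by Be8; g7: attacked by Qf7; e8: attacked by Qf7; g8: attacked by Qf7.
Legal moves for Black: none.
In check with no legal moves → checkmate.

checkmate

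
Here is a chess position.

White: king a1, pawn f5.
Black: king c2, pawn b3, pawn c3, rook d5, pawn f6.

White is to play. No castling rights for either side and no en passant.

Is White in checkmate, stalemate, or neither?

White to move; white king on a1.
In check: no.
King squares — b1: attacked by Kc2; a2: attacked by Pb3; b2: attacked by Kc2.
Legal moves for White: none.
Not in check and no legal moves → stalemate.

stalemate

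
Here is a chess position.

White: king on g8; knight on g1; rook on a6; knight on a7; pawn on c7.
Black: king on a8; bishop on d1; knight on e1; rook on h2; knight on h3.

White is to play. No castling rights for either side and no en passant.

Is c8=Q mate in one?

After c8=Q: black king on a8; in check: yes, from the white queen on c8.
King squares — a7: attacked by Ra6; b7: attacked by Qc8; b8: attacked by Qc8.
Black has no legal moves → checkmate.

yes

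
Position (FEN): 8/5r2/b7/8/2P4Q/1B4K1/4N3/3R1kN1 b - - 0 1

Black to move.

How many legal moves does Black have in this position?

0

Black to move; king on f1.
In check: yes, from the white rook on d1.
Legal moves: none.
Count: 0.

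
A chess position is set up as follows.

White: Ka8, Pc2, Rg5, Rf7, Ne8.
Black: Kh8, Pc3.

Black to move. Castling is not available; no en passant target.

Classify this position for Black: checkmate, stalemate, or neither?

Black to move; black king on h8.
In check: no.
King squares — g7: attacked by Rg5; h7: attacked by Rf7; g8: attacked by Rg5.
Legal moves for Black: none.
Not in check and no legal moves → stalemate.

stalemate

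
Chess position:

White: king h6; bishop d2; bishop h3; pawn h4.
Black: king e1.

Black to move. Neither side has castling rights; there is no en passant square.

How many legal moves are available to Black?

4

Black to move; king on e1.
In check: yes, from the white bishop on d2.
Legal moves: Kf2, Ke2, Kxd2, Kd1.
Count: 4.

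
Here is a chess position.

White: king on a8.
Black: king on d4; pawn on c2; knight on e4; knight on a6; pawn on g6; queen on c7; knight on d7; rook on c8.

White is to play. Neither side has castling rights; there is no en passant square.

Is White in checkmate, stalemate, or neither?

checkmate

White to move; white king on a8.
In check: yes, from the black rook on c8.
King squares — a7: attacked by Qc7; b7: attacked by Qc7; b8: attacked by Na6.
Legal moves for White: none.
In check with no legal moves → checkmate.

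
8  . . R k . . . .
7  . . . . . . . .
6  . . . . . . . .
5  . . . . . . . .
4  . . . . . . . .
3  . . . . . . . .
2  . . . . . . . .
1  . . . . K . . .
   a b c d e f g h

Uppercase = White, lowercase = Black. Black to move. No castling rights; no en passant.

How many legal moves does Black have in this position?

3

Black to move; king on d8.
In check: yes, from the white rook on c8.
Legal moves: Kxc8, Ke7, Kd7.
Count: 3.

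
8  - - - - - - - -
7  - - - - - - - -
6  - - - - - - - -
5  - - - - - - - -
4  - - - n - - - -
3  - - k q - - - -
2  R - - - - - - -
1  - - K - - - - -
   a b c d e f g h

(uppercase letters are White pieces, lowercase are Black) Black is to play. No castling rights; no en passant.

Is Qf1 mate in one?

yes

After Qf1: white king on c1; in check: yes, from the black queen on f1.
King squares — b1: attacked by Qf1; d1: attacked by Qf1; b2: attacked by Kc3; c2: attacked by Kc3; d2: attacked by Kc3.
White has no legal moves → checkmate.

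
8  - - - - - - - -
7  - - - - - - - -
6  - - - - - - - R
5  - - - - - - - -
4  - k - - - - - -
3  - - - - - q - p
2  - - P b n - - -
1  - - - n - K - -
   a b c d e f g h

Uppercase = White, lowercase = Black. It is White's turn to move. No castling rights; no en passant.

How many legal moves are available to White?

0

White to move; king on f1.
In check: yes, from the black queen on f3.
Legal moves: none.
Count: 0.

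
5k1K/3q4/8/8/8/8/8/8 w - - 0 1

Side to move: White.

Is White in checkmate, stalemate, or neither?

White to move; white king on h8.
In check: no.
King squares — g7: attacked by Qd7; h7: attacked by Qd7; g8: attacked by Kf8.
Legal moves for White: none.
Not in check and no legal moves → stalemate.

stalemate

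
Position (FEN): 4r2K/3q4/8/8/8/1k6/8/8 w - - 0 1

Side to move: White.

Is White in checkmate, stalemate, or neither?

White to move; white king on h8.
In check: yes, from the black rook on e8.
King squares — g7: attacked by Qd7; h7: attacked by Qd7; g8: attacked by Re8.
Legal moves for White: none.
In check with no legal moves → checkmate.

checkmate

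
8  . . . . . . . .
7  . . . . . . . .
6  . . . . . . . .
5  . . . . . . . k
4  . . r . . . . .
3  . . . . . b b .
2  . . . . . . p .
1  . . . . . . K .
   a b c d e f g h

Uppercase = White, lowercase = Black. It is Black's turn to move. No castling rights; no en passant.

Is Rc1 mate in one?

After Rc1: white king on g1; in check: yes, from the black rook on c1.
King squares — f1: attacked by Rc1; h1: attacked by Rc1; f2: attacked by Bg3; g2: attacked by Bf3; h2: attacked by Bg3.
White has no legal moves → checkmate.

yes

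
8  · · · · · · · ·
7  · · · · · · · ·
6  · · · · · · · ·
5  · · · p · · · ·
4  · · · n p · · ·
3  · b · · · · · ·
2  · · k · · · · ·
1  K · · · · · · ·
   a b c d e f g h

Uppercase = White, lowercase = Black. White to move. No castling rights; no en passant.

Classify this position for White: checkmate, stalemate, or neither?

stalemate

White to move; white king on a1.
In check: no.
King squares — b1: attacked by Kc2; a2: attacked by Bb3; b2: attacked by Kc2.
Legal moves for White: none.
Not in check and no legal moves → stalemate.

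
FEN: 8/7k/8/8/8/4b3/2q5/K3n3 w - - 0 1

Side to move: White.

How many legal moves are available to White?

White to move; king on a1.
In check: no.
Legal moves: none.
Count: 0.

0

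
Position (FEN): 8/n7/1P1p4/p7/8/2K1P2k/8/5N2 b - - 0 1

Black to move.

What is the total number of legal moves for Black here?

Black to move; king on h3.
In check: no.
Legal moves: Nc8, Nc6, Nb5+, Kh4, Kg4, Kg2, d5, a4.
Count: 8.

8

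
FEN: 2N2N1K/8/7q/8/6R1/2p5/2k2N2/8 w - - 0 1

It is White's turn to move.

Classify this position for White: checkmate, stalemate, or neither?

neither

White to move; white king on h8.
In check: yes, from the black queen on h6.
King squares — g7: attacked by Qh6; h7: attacked by Qh6; g8: available.
Legal moves for White: Kg8, Nh7.
White is in check but has 2 legal moves → neither.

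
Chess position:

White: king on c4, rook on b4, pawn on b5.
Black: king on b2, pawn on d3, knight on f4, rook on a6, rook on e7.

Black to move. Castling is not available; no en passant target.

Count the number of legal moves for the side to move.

Black to move; king on b2.
In check: yes, from the white rook on b4.
Legal moves: Ka3, Kc2, Ka2, Kc1, Ka1.
Count: 5.

5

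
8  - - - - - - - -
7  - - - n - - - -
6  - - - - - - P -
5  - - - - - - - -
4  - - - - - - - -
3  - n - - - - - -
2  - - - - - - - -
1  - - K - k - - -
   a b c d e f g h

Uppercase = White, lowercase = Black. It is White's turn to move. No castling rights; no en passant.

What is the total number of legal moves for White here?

3

White to move; king on c1.
In check: yes, from the black knight on b3.
Legal moves: Kc2, Kb2, Kb1.
Count: 3.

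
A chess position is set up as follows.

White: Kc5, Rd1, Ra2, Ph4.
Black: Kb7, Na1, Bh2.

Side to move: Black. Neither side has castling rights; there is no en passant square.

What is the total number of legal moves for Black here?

Black to move; king on b7.
In check: no.
Legal moves: Kc8, Kb8, Kc7, Bb8, Bc7, Bd6+, Be5, Bf4, Bg3, Bg1+, Nb3+, Nc2.
Count: 12.

12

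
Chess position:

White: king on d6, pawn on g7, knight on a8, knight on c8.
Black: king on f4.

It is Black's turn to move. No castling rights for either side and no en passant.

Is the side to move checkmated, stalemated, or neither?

neither

Black to move; black king on f4.
In check: no.
Legal moves for Black: Kg5, Kf5, Kg4, Ke4, Kg3, Kf3, Ke3.
Black has 7 legal moves and is not in check → neither.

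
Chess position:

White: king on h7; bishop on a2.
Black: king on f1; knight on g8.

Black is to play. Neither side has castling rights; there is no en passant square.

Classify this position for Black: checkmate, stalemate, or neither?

neither

Black to move; black king on f1.
In check: no.
Legal moves for Black: Ne7, Nh6, Nf6+, Kg2, Kf2, Ke2, Kg1, Ke1.
Black has 8 legal moves and is not in check → neither.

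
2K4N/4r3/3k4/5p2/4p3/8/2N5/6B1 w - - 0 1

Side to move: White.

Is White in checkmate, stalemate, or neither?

neither

White to move; white king on c8.
In check: no.
Legal moves for White: Nf7+, Ng6, Kd8, Kb8, Nd4, Nb4, Ne3, Na3, Ne1, Na1, Ba7, Bb6, Bc5+, Bd4, Be3, Bh2+, Bf2.
White has 17 legal moves and is not in check → neither.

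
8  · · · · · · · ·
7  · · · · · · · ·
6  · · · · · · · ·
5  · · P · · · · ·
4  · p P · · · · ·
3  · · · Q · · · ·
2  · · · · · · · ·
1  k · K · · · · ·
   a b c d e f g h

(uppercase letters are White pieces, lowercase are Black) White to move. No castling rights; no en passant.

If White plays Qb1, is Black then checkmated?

After Qb1: black king on a1; in check: yes, from the white queen on b1.
King squares — b1: attacked by Kc1; a2: attacked by Qb1; b2: attacked by Qb1.
Black has no legal moves → checkmate.

yes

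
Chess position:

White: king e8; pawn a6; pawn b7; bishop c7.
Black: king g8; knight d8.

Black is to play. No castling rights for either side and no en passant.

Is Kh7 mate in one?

After Kh7: white king on e8; in check: no.
White is not in check, so this cannot be checkmate.

no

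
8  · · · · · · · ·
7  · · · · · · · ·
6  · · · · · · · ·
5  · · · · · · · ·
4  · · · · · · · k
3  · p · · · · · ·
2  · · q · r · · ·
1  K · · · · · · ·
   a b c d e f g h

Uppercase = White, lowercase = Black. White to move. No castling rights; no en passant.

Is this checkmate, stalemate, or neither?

stalemate

White to move; white king on a1.
In check: no.
King squares — b1: attacked by Qc2; a2: attacked by Qc2; b2: attacked by Qc2.
Legal moves for White: none.
Not in check and no legal moves → stalemate.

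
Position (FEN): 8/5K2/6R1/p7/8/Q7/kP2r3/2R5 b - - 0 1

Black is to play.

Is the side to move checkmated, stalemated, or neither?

Black to move; black king on a2.
In check: yes, from the white queen on a3.
King squares — a1: attacked by Rc1; b1: attacked by Rc1; b2: attacked by Qa3; a3: attacked by Pb2; b3: attacked by Qa3.
Legal moves for Black: none.
In check with no legal moves → checkmate.

checkmate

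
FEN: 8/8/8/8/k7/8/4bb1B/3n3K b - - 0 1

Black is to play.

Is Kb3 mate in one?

no

After Kb3: white king on h1; in check: no.
White is not in check, so this cannot be checkmate.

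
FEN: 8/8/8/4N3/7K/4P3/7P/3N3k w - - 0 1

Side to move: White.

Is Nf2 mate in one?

no

After Nf2: black king on h1; in check: yes, from the white knight on f2.
Black has 3 legal replies: Kxh2, Kg2, Kg1.
In check but a legal move exists → not checkmate.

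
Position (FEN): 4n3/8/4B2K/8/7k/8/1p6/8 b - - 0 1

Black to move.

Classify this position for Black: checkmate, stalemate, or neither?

neither

Black to move; black king on h4.
In check: no.
Legal moves for Black: Ng7, Nc7, Nf6, Nd6, Kg3, b1=Q, b1=R, b1=B, b1=N.
Black has 9 legal moves and is not in check → neither.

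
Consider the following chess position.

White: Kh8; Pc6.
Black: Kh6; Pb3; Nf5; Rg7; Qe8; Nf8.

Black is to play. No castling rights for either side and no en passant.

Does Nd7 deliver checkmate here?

yes

After Nd7: white king on h8; in check: yes, from the black queen on e8.
King squares — g7: attacked by Nf5; h7: attacked by Kh6; g8: attacked by Rg7.
White has no legal moves → checkmate.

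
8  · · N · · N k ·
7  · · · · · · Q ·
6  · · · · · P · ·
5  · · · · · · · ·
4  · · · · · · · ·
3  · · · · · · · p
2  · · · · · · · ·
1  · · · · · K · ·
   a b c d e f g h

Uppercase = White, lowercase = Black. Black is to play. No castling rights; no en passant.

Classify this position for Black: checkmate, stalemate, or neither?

checkmate

Black to move; black king on g8.
In check: yes, from the white queen on g7.
King squares — f7: attacked by Qg7; g7: attacked by Pf6; h7: attacked by Qg7; f8: attacked by Qg7; h8: attacked by Qg7.
Legal moves for Black: none.
In check with no legal moves → checkmate.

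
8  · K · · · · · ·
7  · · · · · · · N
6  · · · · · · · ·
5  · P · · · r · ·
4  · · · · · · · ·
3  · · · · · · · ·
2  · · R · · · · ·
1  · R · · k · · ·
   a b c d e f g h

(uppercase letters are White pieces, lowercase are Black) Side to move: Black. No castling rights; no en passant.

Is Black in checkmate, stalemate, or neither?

Black to move; black king on e1.
In check: yes, from the white rook on b1.
King squares — d1: attacked by Rb1; f1: attacked by Rb1; d2: attacked by Rc2; e2: attacked by Rc2; f2: attacked by Rc2.
Legal moves for Black: none.
In check with no legal moves → checkmate.

checkmate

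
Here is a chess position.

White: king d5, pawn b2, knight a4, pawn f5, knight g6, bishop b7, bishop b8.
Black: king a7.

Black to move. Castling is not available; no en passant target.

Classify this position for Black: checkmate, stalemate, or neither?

Black to move; black king on a7.
In check: yes, from the white bishop on b8.
King squares — a6: attacked by Bb7; b6: attacked by Na4; b7: available; a8: attacked by Bb7; b8: available.
Legal moves for Black: Kxb8, Kxb7.
Black is in check but has 2 legal moves → neither.

neither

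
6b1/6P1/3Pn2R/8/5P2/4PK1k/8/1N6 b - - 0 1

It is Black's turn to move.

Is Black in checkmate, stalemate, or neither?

Black to move; black king on h3.
In check: yes, from the white rook on h6.
King squares — g2: attacked by Kf3; h2: attacked by Rh6; g3: attacked by Kf3; g4: attacked by Kf3; h4: attacked by Rh6.
Legal moves for Black: none.
In check with no legal moves → checkmate.

checkmate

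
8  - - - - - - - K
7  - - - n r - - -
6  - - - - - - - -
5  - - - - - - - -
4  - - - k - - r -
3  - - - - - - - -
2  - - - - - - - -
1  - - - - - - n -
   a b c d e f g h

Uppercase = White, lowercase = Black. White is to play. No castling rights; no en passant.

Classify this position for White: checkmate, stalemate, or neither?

stalemate

White to move; white king on h8.
In check: no.
King squares — g7: attacked by Rg4; h7: attacked by Re7; g8: attacked by Rg4.
Legal moves for White: none.
Not in check and no legal moves → stalemate.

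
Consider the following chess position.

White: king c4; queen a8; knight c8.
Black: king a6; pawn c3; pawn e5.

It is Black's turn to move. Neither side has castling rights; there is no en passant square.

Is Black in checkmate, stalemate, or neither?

Black to move; black king on a6.
In check: yes, from the white queen on a8.
King squares — a5: attacked by Qa8; b5: attacked by Kc4; b6: attacked by Nc8; a7: attacked by Qa8; b7: attacked by Qa8.
Legal moves for Black: none.
In check with no legal moves → checkmate.

checkmate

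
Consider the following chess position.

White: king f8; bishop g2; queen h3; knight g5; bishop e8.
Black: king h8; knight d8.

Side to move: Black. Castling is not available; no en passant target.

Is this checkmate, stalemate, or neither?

checkmate

Black to move; black king on h8.
In check: yes, from the white queen on h3.
King squares — g7: attacked by Kf8; h7: attacked by Qh3; g8: attacked by Kf8.
Legal moves for Black: none.
In check with no legal moves → checkmate.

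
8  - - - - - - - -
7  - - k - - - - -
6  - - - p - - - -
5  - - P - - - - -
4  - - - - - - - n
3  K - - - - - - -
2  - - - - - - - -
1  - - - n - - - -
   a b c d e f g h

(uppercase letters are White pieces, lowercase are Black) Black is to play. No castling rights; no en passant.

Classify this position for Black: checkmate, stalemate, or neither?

neither

Black to move; black king on c7.
In check: no.
Legal moves for Black: Kd8, Kc8, Kb8, Kd7, Kb7, Kc6, Ng6, Nf5, Nf3, Ng2, Ne3, Nc3, Nf2, Nb2, dxc5, d5.
Black has 16 legal moves and is not in check → neither.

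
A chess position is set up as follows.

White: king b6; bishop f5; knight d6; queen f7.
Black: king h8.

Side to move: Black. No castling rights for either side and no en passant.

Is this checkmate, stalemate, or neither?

stalemate

Black to move; black king on h8.
In check: no.
King squares — g7: attacked by Qf7; h7: attacked by Bf5; g8: attacked by Qf7.
Legal moves for Black: none.
Not in check and no legal moves → stalemate.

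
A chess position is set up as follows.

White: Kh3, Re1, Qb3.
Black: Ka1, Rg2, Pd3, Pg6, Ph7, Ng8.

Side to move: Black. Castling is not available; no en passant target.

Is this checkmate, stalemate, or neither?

Black to move; black king on a1.
In check: yes, from the white rook on e1.
King squares — b1: attacked by Re1; a2: attacked by Qb3; b2: attacked by Qb3.
Legal moves for Black: none.
In check with no legal moves → checkmate.

checkmate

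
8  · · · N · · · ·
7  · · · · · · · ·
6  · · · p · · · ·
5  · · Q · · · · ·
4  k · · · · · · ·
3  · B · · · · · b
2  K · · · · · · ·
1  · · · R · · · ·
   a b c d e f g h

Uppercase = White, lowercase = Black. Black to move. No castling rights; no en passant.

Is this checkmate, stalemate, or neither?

checkmate

Black to move; black king on a4.
In check: yes, from the white bishop on b3.
King squares — a3: attacked by Ka2; b3: attacked by Ka2; b4: attacked by Qc5; a5: attacked by Qc5; b5: attacked by Qc5.
Legal moves for Black: none.
In check with no legal moves → checkmate.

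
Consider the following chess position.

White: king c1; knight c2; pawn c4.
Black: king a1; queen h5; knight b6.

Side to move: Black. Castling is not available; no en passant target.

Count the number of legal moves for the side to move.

1

Black to move; king on a1.
In check: yes, from the white knight on c2.
Legal moves: Ka2.
Count: 1.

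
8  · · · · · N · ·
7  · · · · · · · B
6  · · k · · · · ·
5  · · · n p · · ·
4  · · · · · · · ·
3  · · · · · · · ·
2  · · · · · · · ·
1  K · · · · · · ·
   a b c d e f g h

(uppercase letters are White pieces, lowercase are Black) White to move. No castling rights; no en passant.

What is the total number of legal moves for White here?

White to move; king on a1.
In check: no.
Legal moves: Nd7, Ng6, Ne6, Bg8, Bg6, Bf5, Be4, Bd3, Bc2, Bb1, Kb2, Ka2, Kb1.
Count: 13.

13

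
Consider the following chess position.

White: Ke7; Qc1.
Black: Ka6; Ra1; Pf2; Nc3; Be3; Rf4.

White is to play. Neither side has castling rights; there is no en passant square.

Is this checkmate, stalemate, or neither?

neither

White to move; white king on e7.
In check: no.
Legal moves for White: Ke8, Kd8, Kd7, Ke6, Kd6, Qxe3, Qxc3, Qa3+, Qd2, Qc2, Qb2, Qh1, Qg1, Qf1+, Qe1, Qd1, Qb1, Qxa1+.
White has 18 legal moves and is not in check → neither.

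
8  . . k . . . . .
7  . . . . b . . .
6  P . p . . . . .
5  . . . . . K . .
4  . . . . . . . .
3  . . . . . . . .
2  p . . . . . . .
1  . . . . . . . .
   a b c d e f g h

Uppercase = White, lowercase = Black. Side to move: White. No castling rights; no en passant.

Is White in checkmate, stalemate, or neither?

White to move; white king on f5.
In check: no.
Legal moves for White: Kg6, Ke6, Ke5, Kg4, Kf4, Ke4, a7.
White has 7 legal moves and is not in check → neither.

neither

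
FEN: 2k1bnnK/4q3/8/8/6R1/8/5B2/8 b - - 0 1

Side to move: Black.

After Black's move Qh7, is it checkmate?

After Qh7: white king on h8; in check: yes, from the black queen on h7.
King squares — g7: attacked by Qh7; h7: attacked by Nf8; g8: attacked by Qh7.
White has no legal moves → checkmate.

yes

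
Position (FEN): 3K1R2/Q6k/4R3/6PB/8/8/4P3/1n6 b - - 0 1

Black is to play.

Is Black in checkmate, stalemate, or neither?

checkmate

Black to move; black king on h7.
In check: yes, from the white queen on a7.
King squares — g6: attacked by Bh5; h6: attacked by Pg5; g7: attacked by Qa7; g8: attacked by Rf8; h8: attacked by Rf8.
Legal moves for Black: none.
In check with no legal moves → checkmate.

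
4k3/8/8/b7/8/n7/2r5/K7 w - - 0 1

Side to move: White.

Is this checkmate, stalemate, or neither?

stalemate

White to move; white king on a1.
In check: no.
King squares — b1: attacked by Na3; a2: attacked by Rc2; b2: attacked by Rc2.
Legal moves for White: none.
Not in check and no legal moves → stalemate.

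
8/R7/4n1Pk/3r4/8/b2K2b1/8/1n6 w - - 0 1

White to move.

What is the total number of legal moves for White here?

White to move; king on d3.
In check: yes, from the black rook on d5.
Legal moves: Ke4, Kc4, Ke3, Ke2, Kc2.
Count: 5.

5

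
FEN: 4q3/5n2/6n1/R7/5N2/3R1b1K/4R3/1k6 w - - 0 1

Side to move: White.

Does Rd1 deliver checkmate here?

yes

After Rd1: black king on b1; in check: yes, from the white rook on d1.
King squares — a1: attacked by Rd1; c1: attacked by Rd1; a2: attacked by Re2; b2: attacked by Re2; c2: attacked by Re2.
Black has no legal moves → checkmate.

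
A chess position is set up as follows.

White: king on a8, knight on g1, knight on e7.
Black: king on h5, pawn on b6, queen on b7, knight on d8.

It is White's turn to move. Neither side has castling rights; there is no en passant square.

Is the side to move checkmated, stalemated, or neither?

checkmate

White to move; white king on a8.
In check: yes, from the black queen on b7.
King squares — a7: attacked by Qb7; b7: attacked by Nd8; b8: attacked by Qb7.
Legal moves for White: none.
In check with no legal moves → checkmate.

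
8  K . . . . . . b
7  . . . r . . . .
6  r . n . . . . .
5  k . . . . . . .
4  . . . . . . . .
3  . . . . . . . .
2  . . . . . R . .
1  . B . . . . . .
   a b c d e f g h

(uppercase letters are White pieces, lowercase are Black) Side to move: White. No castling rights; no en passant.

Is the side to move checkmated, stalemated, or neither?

checkmate

White to move; white king on a8.
In check: yes, from the black rook on a6.
King squares — a7: attacked by Ra6; b7: attacked by Rd7; b8: attacked by Nc6.
Legal moves for White: none.
In check with no legal moves → checkmate.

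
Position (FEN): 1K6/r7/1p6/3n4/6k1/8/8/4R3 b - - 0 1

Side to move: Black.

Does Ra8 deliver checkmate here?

After Ra8: white king on b8; in check: yes, from the black rook on a8.
White has 2 legal replies: Kxa8, Kb7.
In check but a legal move exists → not checkmate.

no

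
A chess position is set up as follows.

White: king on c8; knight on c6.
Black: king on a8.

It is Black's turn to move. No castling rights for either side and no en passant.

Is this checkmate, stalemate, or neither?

Black to move; black king on a8.
In check: no.
King squares — a7: attacked by Nc6; b7: attacked by Kc8; b8: attacked by Nc6.
Legal moves for Black: none.
Not in check and no legal moves → stalemate.

stalemate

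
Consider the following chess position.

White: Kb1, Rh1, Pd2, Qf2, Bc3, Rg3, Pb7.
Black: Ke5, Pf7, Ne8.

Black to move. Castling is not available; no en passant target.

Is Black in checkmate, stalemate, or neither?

Black to move; black king on e5.
In check: yes, from the white bishop on c3.
King squares — d4: attacked by Qf2; e4: available; f4: attacked by Qf2; d5: available; f5: attacked by Qf2; d6: available; e6: available; f6: attacked by Qf2.
Legal moves for Black: Ke6, Kd6, Kd5, Ke4.
Black is in check but has 4 legal moves → neither.

neither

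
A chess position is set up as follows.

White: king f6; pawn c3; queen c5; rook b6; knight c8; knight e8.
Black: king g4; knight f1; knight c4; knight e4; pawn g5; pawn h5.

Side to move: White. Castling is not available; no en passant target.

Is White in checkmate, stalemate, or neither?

neither

White to move; white king on f6.
In check: yes, from the black knight on e4.
King squares — e5: attacked by Nc4; f5: attacked by Kg4; g5: attacked by Ne4; e6: available; g6: available; e7: available; f7: available; g7: available.
Legal moves for White: Kg7, Kf7, Ke7, Kg6, Ke6.
White is in check but has 5 legal moves → neither.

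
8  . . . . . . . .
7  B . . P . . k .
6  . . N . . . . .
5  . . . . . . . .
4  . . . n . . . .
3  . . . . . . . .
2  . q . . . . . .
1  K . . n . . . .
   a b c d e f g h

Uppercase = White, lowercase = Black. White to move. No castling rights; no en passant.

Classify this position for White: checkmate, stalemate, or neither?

White to move; white king on a1.
In check: yes, from the black queen on b2.
King squares — b1: attacked by Qb2; a2: attacked by Qb2; b2: attacked by Nd1.
Legal moves for White: none.
In check with no legal moves → checkmate.

checkmate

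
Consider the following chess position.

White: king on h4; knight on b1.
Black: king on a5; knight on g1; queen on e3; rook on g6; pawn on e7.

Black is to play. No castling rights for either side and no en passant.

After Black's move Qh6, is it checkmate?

After Qh6: white king on h4; in check: yes, from the black queen on h6.
King squares — g3: attacked by Rg6; h3: attacked by Ng1; g4: attacked by Rg6; g5: attacked by Rg6; h5: attacked by Qh6.
White has no legal moves → checkmate.

yes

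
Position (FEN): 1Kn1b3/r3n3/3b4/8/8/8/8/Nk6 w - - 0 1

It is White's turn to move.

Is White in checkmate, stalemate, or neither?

White to move; white king on b8.
In check: yes, from the black bishop on d6.
King squares — a7: attacked by Nc8; b7: attacked by Ra7; c7: attacked by Bd6; a8: attacked by Ra7; c8: attacked by Ne7.
Legal moves for White: none.
In check with no legal moves → checkmate.

checkmate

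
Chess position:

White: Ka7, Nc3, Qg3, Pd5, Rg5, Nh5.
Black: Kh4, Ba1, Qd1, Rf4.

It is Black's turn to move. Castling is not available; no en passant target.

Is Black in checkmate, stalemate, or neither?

Black to move; black king on h4.
In check: yes, from the white queen on g3.
King squares — g3: attacked by Rg5; h3: attacked by Qg3; g4: attacked by Qg3; g5: attacked by Qg3; h5: attacked by Rg5.
Legal moves for Black: none.
In check with no legal moves → checkmate.

checkmate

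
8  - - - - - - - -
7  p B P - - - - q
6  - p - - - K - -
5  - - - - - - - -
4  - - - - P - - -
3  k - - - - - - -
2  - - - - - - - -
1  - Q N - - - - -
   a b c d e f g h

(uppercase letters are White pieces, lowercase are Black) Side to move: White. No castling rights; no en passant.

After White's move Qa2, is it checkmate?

After Qa2: black king on a3; in check: yes, from the white queen on a2.
Black has 1 legal reply: Kb4.
In check but a legal move exists → not checkmate.

no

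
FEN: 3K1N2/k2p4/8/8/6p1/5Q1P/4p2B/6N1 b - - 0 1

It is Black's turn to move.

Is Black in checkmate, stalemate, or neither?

neither

Black to move; black king on a7.
In check: no.
Legal moves for Black: Kb6, Ka6, gxh3, gxf3, d6, g3, e1=Q, e1=R, e1=B, e1=N, d5.
Black has 11 legal moves and is not in check → neither.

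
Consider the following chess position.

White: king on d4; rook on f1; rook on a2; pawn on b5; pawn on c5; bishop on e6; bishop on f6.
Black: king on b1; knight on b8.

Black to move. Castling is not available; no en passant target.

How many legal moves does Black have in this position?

0

Black to move; king on b1.
In check: yes, from the white rook on f1.
Legal moves: none.
Count: 0.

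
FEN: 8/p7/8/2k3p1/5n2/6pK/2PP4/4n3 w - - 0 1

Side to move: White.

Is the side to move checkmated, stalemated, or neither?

White to move; white king on h3.
In check: yes, from the black knight on f4.
Legal moves for White: Kg4, Kxg3.
White is in check but has 2 legal moves → neither.

neither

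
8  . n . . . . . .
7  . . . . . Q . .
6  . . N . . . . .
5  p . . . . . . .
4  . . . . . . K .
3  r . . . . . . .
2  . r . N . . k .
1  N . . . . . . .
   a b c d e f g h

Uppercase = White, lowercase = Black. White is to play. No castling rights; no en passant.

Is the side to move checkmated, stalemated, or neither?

White to move; white king on g4.
In check: no.
Legal moves for White include: Qg8, Qf8, Qe8, Qh7, Qg7, Qe7, Qd7, Qc7, Qb7, Qa7, Qg6, Qf6, Qe6, Qh5, Qf5, Qd5+, Qf4, Qc4, ... (list truncated; more exist).
White has legal moves and is not in check → neither.

neither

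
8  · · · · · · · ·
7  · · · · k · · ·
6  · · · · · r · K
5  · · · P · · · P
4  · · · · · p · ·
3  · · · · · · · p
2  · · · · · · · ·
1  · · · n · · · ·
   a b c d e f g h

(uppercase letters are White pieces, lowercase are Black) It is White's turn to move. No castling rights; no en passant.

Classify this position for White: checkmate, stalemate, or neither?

White to move; white king on h6.
In check: yes, from the black rook on f6.
King squares — g5: available; h5: own pawn; g6: attacked by Rf6; g7: available; h7: available.
Legal moves for White: Kh7, Kg7, Kg5.
White is in check but has 3 legal moves → neither.

neither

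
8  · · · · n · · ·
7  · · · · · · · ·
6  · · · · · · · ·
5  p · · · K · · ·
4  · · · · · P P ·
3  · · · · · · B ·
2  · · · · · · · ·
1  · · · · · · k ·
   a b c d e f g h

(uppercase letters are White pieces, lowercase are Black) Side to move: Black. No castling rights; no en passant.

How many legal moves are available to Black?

Black to move; king on g1.
In check: no.
Legal moves: Ng7, Nc7, Nf6, Nd6, Kg2, Kh1, Kf1, a4.
Count: 8.

8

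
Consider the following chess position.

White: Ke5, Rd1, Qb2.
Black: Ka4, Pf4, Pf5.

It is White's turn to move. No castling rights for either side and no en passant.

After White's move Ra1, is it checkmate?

After Ra1: black king on a4; in check: yes, from the white rook on a1.
King squares — a3: attacked by Ra1; b3: attacked by Qb2; b4: attacked by Qb2; a5: attacked by Ra1; b5: attacked by Qb2.
Black has no legal moves → checkmate.

yes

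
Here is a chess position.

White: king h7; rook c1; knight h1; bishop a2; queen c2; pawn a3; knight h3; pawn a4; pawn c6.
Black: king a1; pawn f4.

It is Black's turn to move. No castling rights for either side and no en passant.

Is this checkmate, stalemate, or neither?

checkmate

Black to move; black king on a1.
In check: yes, from the white rook on c1.
King squares — b1: attacked by Rc1; a2: attacked by Qc2; b2: attacked by Qc2.
Legal moves for Black: none.
In check with no legal moves → checkmate.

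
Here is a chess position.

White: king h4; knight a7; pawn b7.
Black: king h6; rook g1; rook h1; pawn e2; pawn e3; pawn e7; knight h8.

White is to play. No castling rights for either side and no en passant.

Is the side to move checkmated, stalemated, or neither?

White to move; white king on h4.
In check: yes, from the black rook on h1.
King squares — g3: attacked by Rg1; h3: attacked by Rh1; g4: attacked by Rg1; g5: attacked by Rg1; h5: attacked by Rh1.
Legal moves for White: none.
In check with no legal moves → checkmate.

checkmate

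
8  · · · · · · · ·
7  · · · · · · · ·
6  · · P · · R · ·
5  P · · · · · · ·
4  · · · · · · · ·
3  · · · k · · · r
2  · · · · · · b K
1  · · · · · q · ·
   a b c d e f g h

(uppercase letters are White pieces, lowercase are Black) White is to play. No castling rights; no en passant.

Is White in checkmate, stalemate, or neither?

checkmate

White to move; white king on h2.
In check: yes, from the black rook on h3.
King squares — g1: attacked by Qf1; h1: attacked by Qf1; g2: attacked by Qf1; g3: attacked by Rh3; h3: attacked by Bg2.
Legal moves for White: none.
In check with no legal moves → checkmate.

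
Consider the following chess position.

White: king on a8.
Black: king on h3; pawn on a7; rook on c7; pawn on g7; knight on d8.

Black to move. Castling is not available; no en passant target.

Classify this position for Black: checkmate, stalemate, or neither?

Black to move; black king on h3.
In check: no.
Legal moves for Black include: Nf7, Nb7, Ne6, Nc6, Rc8+, Rf7, Re7, Rd7, Rb7, Rc6, Rc5, Rc4, Rc3, Rc2, Rc1, Kh4, Kg4, Kg3, ... (list truncated; more exist).
Black has legal moves and is not in check → neither.

neither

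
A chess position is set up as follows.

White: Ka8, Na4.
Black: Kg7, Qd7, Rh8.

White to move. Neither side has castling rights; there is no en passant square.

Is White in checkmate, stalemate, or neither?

White to move; white king on a8.
In check: yes, from the black rook on h8.
King squares — a7: attacked by Qd7; b7: attacked by Qd7; b8: attacked by Rh8.
Legal moves for White: none.
In check with no legal moves → checkmate.

checkmate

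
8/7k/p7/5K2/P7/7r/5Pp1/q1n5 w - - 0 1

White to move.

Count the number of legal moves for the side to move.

8

White to move; king on f5.
In check: no.
Legal moves: Ke6, Kg5, Kg4, Kf4, Ke4, a5, f3, f4.
Count: 8.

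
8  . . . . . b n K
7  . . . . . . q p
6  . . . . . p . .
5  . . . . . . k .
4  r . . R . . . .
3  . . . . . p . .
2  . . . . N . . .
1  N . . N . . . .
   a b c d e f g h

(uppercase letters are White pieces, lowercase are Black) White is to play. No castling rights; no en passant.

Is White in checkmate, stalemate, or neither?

White to move; white king on h8.
In check: yes, from the black queen on g7.
King squares — g7: attacked by Bf8; h7: attacked by Qg7; g8: attacked by Qg7.
Legal moves for White: none.
In check with no legal moves → checkmate.

checkmate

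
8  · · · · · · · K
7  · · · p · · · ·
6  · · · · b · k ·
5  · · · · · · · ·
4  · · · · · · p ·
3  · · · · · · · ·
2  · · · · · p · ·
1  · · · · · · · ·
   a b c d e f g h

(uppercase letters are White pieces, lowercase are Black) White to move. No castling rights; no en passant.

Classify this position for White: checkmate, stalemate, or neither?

White to move; white king on h8.
In check: no.
King squares — g7: attacked by Kg6; h7: attacked by Kg6; g8: attacked by Be6.
Legal moves for White: none.
Not in check and no legal moves → stalemate.

stalemate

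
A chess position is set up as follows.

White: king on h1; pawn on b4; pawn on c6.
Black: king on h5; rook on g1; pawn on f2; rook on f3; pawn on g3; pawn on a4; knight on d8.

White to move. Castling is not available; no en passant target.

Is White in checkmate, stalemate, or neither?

checkmate

White to move; white king on h1.
In check: yes, from the black rook on g1.
King squares — g1: attacked by Pf2; g2: attacked by Rg1; h2: attacked by Pg3.
Legal moves for White: none.
In check with no legal moves → checkmate.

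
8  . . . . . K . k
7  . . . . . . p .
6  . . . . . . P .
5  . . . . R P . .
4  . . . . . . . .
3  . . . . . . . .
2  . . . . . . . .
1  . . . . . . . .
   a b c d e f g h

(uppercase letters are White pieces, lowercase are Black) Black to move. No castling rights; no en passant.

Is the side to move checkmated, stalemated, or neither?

stalemate

Black to move; black king on h8.
In check: no.
King squares — g7: own pawn; h7: attacked by Pg6; g8: attacked by Kf8.
Legal moves for Black: none.
Not in check and no legal moves → stalemate.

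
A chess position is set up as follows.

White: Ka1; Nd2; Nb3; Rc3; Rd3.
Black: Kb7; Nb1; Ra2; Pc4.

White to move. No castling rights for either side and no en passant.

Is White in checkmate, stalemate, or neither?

White to move; white king on a1.
In check: yes, from the black rook on a2.
King squares — b1: available; a2: available; b2: attacked by Ra2.
Legal moves for White: Kxa2, Kxb1.
White is in check but has 2 legal moves → neither.

neither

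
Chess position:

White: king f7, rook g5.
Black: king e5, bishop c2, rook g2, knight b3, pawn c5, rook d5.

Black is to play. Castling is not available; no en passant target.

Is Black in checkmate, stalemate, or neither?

Black to move; black king on e5.
In check: yes, from the white rook on g5.
Legal moves for Black: Kd6, Kf4, Ke4, Kd4, Rxg5, Bf5.
Black is in check but has 6 legal moves → neither.

neither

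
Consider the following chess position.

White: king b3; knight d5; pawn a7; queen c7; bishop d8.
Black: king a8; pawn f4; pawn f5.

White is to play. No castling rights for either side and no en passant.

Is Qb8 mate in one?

yes

After Qb8: black king on a8; in check: yes, from the white queen on b8.
King squares — a7: attacked by Qb8; b7: attacked by Qb8; b8: attacked by Pa7.
Black has no legal moves → checkmate.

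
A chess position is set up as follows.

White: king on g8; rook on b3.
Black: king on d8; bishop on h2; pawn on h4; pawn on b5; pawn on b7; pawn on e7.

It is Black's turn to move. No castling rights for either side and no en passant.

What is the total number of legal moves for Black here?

16

Black to move; king on d8.
In check: no.
Legal moves: Ke8, Kc8, Kd7, Kc7, Bb8, Bc7, Bd6, Be5, Bf4, Bg3, Bg1, e6, b6, b4, h3, e5.
Count: 16.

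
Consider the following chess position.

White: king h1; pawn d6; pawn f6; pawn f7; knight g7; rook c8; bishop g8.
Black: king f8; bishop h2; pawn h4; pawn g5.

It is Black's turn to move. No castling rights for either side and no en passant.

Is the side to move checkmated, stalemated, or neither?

Black to move; black king on f8.
In check: yes, from the white rook on c8.
King squares — e7: attacked by Pd6; f7: attacked by Bg8; g7: attacked by Pf6; e8: attacked by Pf7; g8: attacked by Pf7.
Legal moves for Black: none.
In check with no legal moves → checkmate.

checkmate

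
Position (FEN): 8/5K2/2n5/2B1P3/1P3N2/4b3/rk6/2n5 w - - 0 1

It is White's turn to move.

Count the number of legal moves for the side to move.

White to move; king on f7.
In check: no.
Legal moves: Kg8, Kf8, Ke8, Kg7, Kg6, Kf6, Ke6, Bf8, Be7, Ba7, Bd6, Bb6, Bd4+, Bxe3, Ng6, Ne6, Nh5, Nd5, Nh3, Nd3+, Ng2, Ne2, e6, b5.
Count: 24.

24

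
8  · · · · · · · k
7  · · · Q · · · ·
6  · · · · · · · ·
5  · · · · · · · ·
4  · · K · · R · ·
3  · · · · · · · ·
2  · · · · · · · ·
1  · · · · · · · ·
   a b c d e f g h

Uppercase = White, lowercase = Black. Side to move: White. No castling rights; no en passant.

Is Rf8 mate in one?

yes

After Rf8: black king on h8; in check: yes, from the white rook on f8.
King squares — g7: attacked by Qd7; h7: attacked by Qd7; g8: attacked by Rf8.
Black has no legal moves → checkmate.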